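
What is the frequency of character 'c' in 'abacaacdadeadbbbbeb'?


Scanning 'abacaacdadeadbbbbeb' for 'c':
  Position 3: 'c' -> MATCH (count: 1)
  Position 6: 'c' -> MATCH (count: 2)
Total occurrences of 'c': 2

2


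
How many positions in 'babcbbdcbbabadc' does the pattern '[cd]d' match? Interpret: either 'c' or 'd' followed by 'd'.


Pattern: [cd]d means either 'c' or 'd' followed by 'd'.
Scanning 'babcbbdcbbabadc' position-by-position:
  Pos 0: window 'ba' -> no
  Pos 1: window 'ab' -> no
  Pos 2: window 'bc' -> no
  Pos 3: window 'cb' -> no
  Pos 4: window 'bb' -> no
  Pos 5: window 'bd' -> no
  Pos 6: window 'dc' -> no
  Pos 7: window 'cb' -> no
  Pos 8: window 'bb' -> no
  Pos 9: window 'ba' -> no
  Pos 10: window 'ab' -> no
  Pos 11: window 'ba' -> no
  Pos 12: window 'ad' -> no
  Pos 13: window 'dc' -> no
  Pos 14: window 'c' -> no
Total matches: 0

0


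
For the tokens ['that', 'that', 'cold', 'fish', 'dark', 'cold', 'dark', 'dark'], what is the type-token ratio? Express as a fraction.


Tokens: 8
Unique types: ('cold', 'dark', 'fish', 'that') = 4
TTR = 4/8
Simplify: divide both by 4 -> 1/2
TTR = 1/2

1/2


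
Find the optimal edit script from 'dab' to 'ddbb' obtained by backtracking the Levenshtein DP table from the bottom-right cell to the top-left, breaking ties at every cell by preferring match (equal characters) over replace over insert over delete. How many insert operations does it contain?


Edit distance = 2. Backtracking from cell (3, 4) with preference match > replace > insert > delete,
then listing the resulting alignment 'dab' -> 'ddbb' left to right:
  Step 1: insert 'd' [insertion #1]
  Step 2: keep 'd'
  Step 3: replace a->b
  Step 4: keep 'b'
Total insertions: 1

1


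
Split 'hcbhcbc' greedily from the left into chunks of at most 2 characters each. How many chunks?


'hcbhcbc' has 7 characters.
Chunking with max size 2:
  Chunk 1: 'hc' (positions 0-1)
  Chunk 2: 'bh' (positions 2-3)
  Chunk 3: 'cb' (positions 4-5)
  Chunk 4: 'c' (positions 6-6)
Total chunks: ceil(7 / 2) = 4

4


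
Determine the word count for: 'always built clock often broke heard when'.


Counting words by splitting on spaces:
  Word 1: 'always'
  Word 2: 'built'
  Word 3: 'clock'
  Word 4: 'often'
  Word 5: 'broke'
  Word 6: 'heard'
  Word 7: 'when'
Total words: 7

7


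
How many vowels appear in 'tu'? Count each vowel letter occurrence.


Scanning each character of 'tu':
  Position 1: 't' -> consonant (running count: 0)
  Position 2: 'u' -> vowel (running count: 1)
Total vowels: 1

1


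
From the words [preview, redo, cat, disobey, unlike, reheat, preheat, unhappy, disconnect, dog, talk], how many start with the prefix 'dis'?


Checking each word for prefix 'dis':
  'preview' -> no (count: 0)
  'redo' -> no (count: 0)
  'cat' -> no (count: 0)
  'disobey' -> YES, starts with 'dis' (count: 1)
  'unlike' -> no (count: 1)
  'reheat' -> no (count: 1)
  'preheat' -> no (count: 1)
  'unhappy' -> no (count: 1)
  'disconnect' -> YES, starts with 'dis' (count: 2)
  'dog' -> no (count: 2)
  'talk' -> no (count: 2)
Total with prefix 'dis': 2

2


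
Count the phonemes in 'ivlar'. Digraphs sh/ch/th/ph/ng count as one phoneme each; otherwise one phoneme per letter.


Parsing 'ivlar' greedily, digraphs first:
  'i' -> vowel phoneme (phonemes so far: 1)
  'v' -> consonant phoneme (phonemes so far: 2)
  'l' -> consonant phoneme (phonemes so far: 3)
  'a' -> vowel phoneme (phonemes so far: 4)
  'r' -> consonant phoneme (phonemes so far: 5)
Total phonemes: 5

5


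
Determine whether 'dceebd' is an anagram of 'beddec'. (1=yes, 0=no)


Sort characters of 'dceebd': 'bcddee'
Sort characters of 'beddec': 'bcddee'
Sorted forms match -> they ARE anagrams
Result: 1

1


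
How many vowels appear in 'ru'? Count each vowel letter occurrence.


Scanning each character of 'ru':
  Position 1: 'r' -> consonant (running count: 0)
  Position 2: 'u' -> vowel (running count: 1)
Total vowels: 1

1


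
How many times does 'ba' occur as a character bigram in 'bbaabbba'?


Scanning 'bbaabbba' for bigram 'ba':
  Position 0: 'bb' -> no
  Position 1: 'ba' -> MATCH
  Position 2: 'aa' -> no
  Position 3: 'ab' -> no
  Position 4: 'bb' -> no
  Position 5: 'bb' -> no
  Position 6: 'ba' -> MATCH
Total matches: 2

2


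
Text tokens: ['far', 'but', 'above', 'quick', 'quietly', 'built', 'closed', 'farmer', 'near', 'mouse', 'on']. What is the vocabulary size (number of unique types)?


Listing all tokens and tracking unique types:
  Token 1: 'far' -> NEW (unique so far: 1)
  Token 2: 'but' -> NEW (unique so far: 2)
  Token 3: 'above' -> NEW (unique so far: 3)
  Token 4: 'quick' -> NEW (unique so far: 4)
  Token 5: 'quietly' -> NEW (unique so far: 5)
  Token 6: 'built' -> NEW (unique so far: 6)
  Token 7: 'closed' -> NEW (unique so far: 7)
  Token 8: 'farmer' -> NEW (unique so far: 8)
  Token 9: 'near' -> NEW (unique so far: 9)
  Token 10: 'mouse' -> NEW (unique so far: 10)
  Token 11: 'on' -> NEW (unique so far: 11)
Unique types: ('above', 'built', 'but', 'closed', 'far', 'farmer', 'mouse', 'near', 'on', 'quick', 'quietly')
Vocabulary size: 11

11


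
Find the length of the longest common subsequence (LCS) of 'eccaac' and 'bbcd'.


DP table for LCS of 'eccaac' and 'bbcd':
       b  b  c  d
    0  0  0  0  0
  e 0  0  0  0  0
  c 0  0  0  1  1
  c 0  0  0  1  1
  a 0  0  0  1  1
  a 0  0  0  1  1
  c 0  0  0  1  1
LCS: 'c'
LCS length = 1

1


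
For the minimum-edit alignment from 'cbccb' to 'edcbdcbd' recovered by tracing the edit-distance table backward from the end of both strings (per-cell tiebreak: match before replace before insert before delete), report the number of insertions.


Edit distance = 4. Backtracking from cell (5, 8) with preference match > replace > insert > delete,
then listing the resulting alignment 'cbccb' -> 'edcbdcbd' left to right:
  Step 1: insert 'e' [insertion #1]
  Step 2: insert 'd' [insertion #2]
  Step 3: keep 'c'
  Step 4: keep 'b'
  Step 5: replace c->d
  Step 6: keep 'c'
  Step 7: keep 'b'
  Step 8: insert 'd' [insertion #3]
Total insertions: 3

3


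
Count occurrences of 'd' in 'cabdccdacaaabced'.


Scanning 'cabdccdacaaabced' for 'd':
  Position 3: 'd' -> MATCH (count: 1)
  Position 6: 'd' -> MATCH (count: 2)
  Position 15: 'd' -> MATCH (count: 3)
Total occurrences of 'd': 3

3


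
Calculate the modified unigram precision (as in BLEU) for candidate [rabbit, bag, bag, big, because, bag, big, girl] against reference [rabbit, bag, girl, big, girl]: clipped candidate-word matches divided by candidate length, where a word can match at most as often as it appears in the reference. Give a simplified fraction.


Reference word counts: {'bag': 1, 'big': 1, 'girl': 2, 'rabbit': 1}
Checking each candidate word (with clipping):
  'rabbit' -> in reference (ref count 1, used 1/1) -> match (matches: 1)
  'bag' -> in reference (ref count 1, used 1/1) -> match (matches: 2)
  'bag' -> ref count 1 already used up (1/1) -> clipped, no match (matches: 2)
  'big' -> in reference (ref count 1, used 1/1) -> match (matches: 3)
  'because' -> not in reference -> no match (matches: 3)
  'bag' -> ref count 1 already used up (1/1) -> clipped, no match (matches: 3)
  'big' -> ref count 1 already used up (1/1) -> clipped, no match (matches: 3)
  'girl' -> in reference (ref count 2, used 1/2) -> match (matches: 4)
Clipped matches: 4, Candidate length: 8
Precision = 4/8 = 1/2

1/2


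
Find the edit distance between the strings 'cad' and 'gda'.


Building DP table for s1='cad' (len 3) and s2='gda' (len 3):
       g  d  a
    0  1  2  3
  c 1  1  2  3
  a 2  2  2  2
  d 3  3  2  3
Edit distance = dp[3][3] = 3

3


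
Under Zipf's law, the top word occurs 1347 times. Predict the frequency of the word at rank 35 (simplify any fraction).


Zipf's law: freq(rank) = f1 / rank
f1 = 1347, rank = 35
freq = 1347 / 35
GCD(1347, 35) = 1
Simplified: 1347/35

1347/35


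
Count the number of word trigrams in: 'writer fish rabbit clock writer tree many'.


Word trigrams from [7] words:
  Trigram 1: (writer fish rabbit)
  Trigram 2: (fish rabbit clock)
  Trigram 3: (rabbit clock writer)
  Trigram 4: (clock writer tree)
  Trigram 5: (writer tree many)
Total word trigrams: 7 - 2 = 5

5


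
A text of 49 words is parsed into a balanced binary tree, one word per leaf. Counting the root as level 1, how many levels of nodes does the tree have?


In a balanced binary tree with n leaves the deepest leaf is ceil(log2(n)) edges below the root,
so counting node levels inclusive of root and leaves gives ceil(log2(n)) + 1 levels.
log2(49) = 5.6147
ceil(5.6147) = 6
levels = 6 + 1 = 7

7


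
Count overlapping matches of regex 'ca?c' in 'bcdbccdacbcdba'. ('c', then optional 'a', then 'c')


Pattern: ca?c means 'c', then optional 'a', then 'c'.
Scanning 'bcdbccdacbcdba' position-by-position:
  Pos 0: window 'bcd' -> no
  Pos 1: window 'cdb' -> no
  Pos 2: window 'dbc' -> no
  Pos 3: window 'bcc' -> no
  Pos 4: window 'ccd' -> MATCH
  Pos 5: window 'cda' -> no
  Pos 6: window 'dac' -> no
  Pos 7: window 'acb' -> no
  Pos 8: window 'cbc' -> no
  Pos 9: window 'bcd' -> no
  Pos 10: window 'cdb' -> no
  Pos 11: window 'dba' -> no
  Pos 12: window 'ba' -> no
  Pos 13: window 'a' -> no
Total matches: 1

1


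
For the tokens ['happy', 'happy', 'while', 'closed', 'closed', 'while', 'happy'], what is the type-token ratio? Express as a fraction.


Tokens: 7
Unique types: ('closed', 'happy', 'while') = 3
TTR = 3/7
Already in lowest terms.

3/7


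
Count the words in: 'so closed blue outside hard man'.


Counting words by splitting on spaces:
  Word 1: 'so'
  Word 2: 'closed'
  Word 3: 'blue'
  Word 4: 'outside'
  Word 5: 'hard'
  Word 6: 'man'
Total words: 6

6


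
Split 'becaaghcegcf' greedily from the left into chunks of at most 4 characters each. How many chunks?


'becaaghcegcf' has 12 characters.
Chunking with max size 4:
  Chunk 1: 'beca' (positions 0-3)
  Chunk 2: 'aghc' (positions 4-7)
  Chunk 3: 'egcf' (positions 8-11)
Total chunks: ceil(12 / 4) = 3

3


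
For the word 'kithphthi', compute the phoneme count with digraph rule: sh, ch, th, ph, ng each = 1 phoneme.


Parsing 'kithphthi' greedily, digraphs first:
  'k' -> consonant phoneme (phonemes so far: 1)
  'i' -> vowel phoneme (phonemes so far: 2)
  'th' -> digraph (1 consonant phoneme) (phonemes so far: 3)
  'ph' -> digraph (1 consonant phoneme) (phonemes so far: 4)
  'th' -> digraph (1 consonant phoneme) (phonemes so far: 5)
  'i' -> vowel phoneme (phonemes so far: 6)
Total phonemes: 6

6


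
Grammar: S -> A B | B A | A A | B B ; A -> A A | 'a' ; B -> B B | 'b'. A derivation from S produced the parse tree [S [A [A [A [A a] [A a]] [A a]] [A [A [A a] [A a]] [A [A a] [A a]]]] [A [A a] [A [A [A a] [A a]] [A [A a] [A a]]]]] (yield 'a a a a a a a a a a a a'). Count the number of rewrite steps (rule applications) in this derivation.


Every bracketed nonterminal node [X ...] in the tree is produced by exactly one rule application.
Reading the tree off as a leftmost derivation:
  Step 1: S  =>  A A   (applied S -> A A)
  Step 2: A A  =>  A A A   (applied A -> A A)
  Step 3: A A A  =>  A A A A   (applied A -> A A)
  Step 4: A A A A  =>  A A A A A   (applied A -> A A)
  Step 5: A A A A A  =>  a A A A A   (applied A -> a)
  Step 6: a A A A A  =>  a a A A A   (applied A -> a)
  Step 7: a a A A A  =>  a a a A A   (applied A -> a)
  Step 8: a a a A A  =>  a a a A A A   (applied A -> A A)
  Step 9: a a a A A A  =>  a a a A A A A   (applied A -> A A)
  Step 10: a a a A A A A  =>  a a a a A A A   (applied A -> a)
  Step 11: a a a a A A A  =>  a a a a a A A   (applied A -> a)
  Step 12: a a a a a A A  =>  a a a a a A A A   (applied A -> A A)
  Step 13: a a a a a A A A  =>  a a a a a a A A   (applied A -> a)
  Step 14: a a a a a a A A  =>  a a a a a a a A   (applied A -> a)
  Step 15: a a a a a a a A  =>  a a a a a a a A A   (applied A -> A A)
  Step 16: a a a a a a a A A  =>  a a a a a a a a A   (applied A -> a)
  Step 17: a a a a a a a a A  =>  a a a a a a a a A A   (applied A -> A A)
  Step 18: a a a a a a a a A A  =>  a a a a a a a a A A A   (applied A -> A A)
  Step 19: a a a a a a a a A A A  =>  a a a a a a a a a A A   (applied A -> a)
  Step 20: a a a a a a a a a A A  =>  a a a a a a a a a a A   (applied A -> a)
  Step 21: a a a a a a a a a a A  =>  a a a a a a a a a a A A   (applied A -> A A)
  Step 22: a a a a a a a a a a A A  =>  a a a a a a a a a a a A   (applied A -> a)
  Step 23: a a a a a a a a a a a A  =>  a a a a a a a a a a a a   (applied A -> a)
Final yield: a a a a a a a a a a a a
Total rewrite steps: 23

23


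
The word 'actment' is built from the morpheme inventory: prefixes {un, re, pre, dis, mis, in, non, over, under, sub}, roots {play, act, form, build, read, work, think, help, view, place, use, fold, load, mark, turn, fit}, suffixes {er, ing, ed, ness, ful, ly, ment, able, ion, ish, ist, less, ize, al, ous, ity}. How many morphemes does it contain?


Segmenting 'actment' against the inventory:
  'act' -> root (morpheme 1)
  'ment' -> suffix (morpheme 2)
Total morphemes: 2

2


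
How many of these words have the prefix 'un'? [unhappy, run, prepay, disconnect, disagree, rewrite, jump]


Checking each word for prefix 'un':
  'unhappy' -> YES, starts with 'un' (count: 1)
  'run' -> no (count: 1)
  'prepay' -> no (count: 1)
  'disconnect' -> no (count: 1)
  'disagree' -> no (count: 1)
  'rewrite' -> no (count: 1)
  'jump' -> no (count: 1)
Total with prefix 'un': 1

1


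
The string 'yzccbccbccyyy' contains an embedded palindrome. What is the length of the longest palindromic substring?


Scanning 'yzccbccbccyyy' for palindromic substrings.
Substring at positions 2-9: 'ccbccbcc'.
Check: reverse('ccbccbcc') = 'ccbccbcc' -> palindrome confirmed.
Neighbouring characters ('z' / 'y') break symmetry, so it cannot extend further.
No longer palindromic substring exists; longest length = 8

8


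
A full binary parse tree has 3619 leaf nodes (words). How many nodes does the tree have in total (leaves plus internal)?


Leaf nodes (terminals): 3619
Internal nodes = n - 1 = 3619 - 1 = 3618
Total = leaves + internal = 3619 + 3618 = 7237

7237


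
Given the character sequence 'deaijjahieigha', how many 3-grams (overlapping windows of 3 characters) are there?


String 'deaijjahieigha' has length L = 14.
Number of overlapping n-grams = L - n + 1
Substituting: 14 - 3 + 1 = 12

12


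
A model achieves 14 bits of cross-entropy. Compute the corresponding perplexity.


Perplexity formula: PP = 2^H
H = 14
PP = 2^14
PP = 2^14 = 16384

16384


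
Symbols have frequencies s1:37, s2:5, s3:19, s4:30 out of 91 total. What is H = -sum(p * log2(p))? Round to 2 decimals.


Computing entropy H = -sum(p_i * log2(p_i)):
  s1: p = 37/91 = 0.4066, -p*log2(p) = 0.5279
  s2: p = 5/91 = 0.0549, -p*log2(p) = 0.2300
  s3: p = 19/91 = 0.2088, -p*log2(p) = 0.4718
  s4: p = 30/91 = 0.3297, -p*log2(p) = 0.5278
H = sum of terms = 1.7575
Rounded to 2 decimals: 1.76

1.76


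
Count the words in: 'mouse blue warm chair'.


Counting words by splitting on spaces:
  Word 1: 'mouse'
  Word 2: 'blue'
  Word 3: 'warm'
  Word 4: 'chair'
Total words: 4

4


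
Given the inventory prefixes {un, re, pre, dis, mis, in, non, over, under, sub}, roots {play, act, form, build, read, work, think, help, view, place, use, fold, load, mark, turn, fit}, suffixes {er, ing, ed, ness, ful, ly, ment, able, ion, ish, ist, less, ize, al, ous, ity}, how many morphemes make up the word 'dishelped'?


Segmenting 'dishelped' against the inventory:
  'dis' -> prefix (morpheme 1)
  'help' -> root (morpheme 2)
  'ed' -> suffix (morpheme 3)
Total morphemes: 3

3


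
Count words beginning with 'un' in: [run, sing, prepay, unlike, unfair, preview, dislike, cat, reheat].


Checking each word for prefix 'un':
  'run' -> no (count: 0)
  'sing' -> no (count: 0)
  'prepay' -> no (count: 0)
  'unlike' -> YES, starts with 'un' (count: 1)
  'unfair' -> YES, starts with 'un' (count: 2)
  'preview' -> no (count: 2)
  'dislike' -> no (count: 2)
  'cat' -> no (count: 2)
  'reheat' -> no (count: 2)
Total with prefix 'un': 2

2


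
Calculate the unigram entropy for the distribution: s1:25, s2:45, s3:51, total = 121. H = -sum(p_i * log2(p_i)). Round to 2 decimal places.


Computing entropy H = -sum(p_i * log2(p_i)):
  s1: p = 25/121 = 0.2066, -p*log2(p) = 0.4700
  s2: p = 45/121 = 0.3719, -p*log2(p) = 0.5307
  s3: p = 51/121 = 0.4215, -p*log2(p) = 0.5254
H = sum of terms = 1.5261
Rounded to 2 decimals: 1.53

1.53


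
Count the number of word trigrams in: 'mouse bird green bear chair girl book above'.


Word trigrams from [8] words:
  Trigram 1: (mouse bird green)
  Trigram 2: (bird green bear)
  Trigram 3: (green bear chair)
  Trigram 4: (bear chair girl)
  Trigram 5: (chair girl book)
  Trigram 6: (girl book above)
Total word trigrams: 8 - 2 = 6

6


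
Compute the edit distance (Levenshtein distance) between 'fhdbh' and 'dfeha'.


Building DP table for s1='fhdbh' (len 5) and s2='dfeha' (len 5):
       d  f  e  h  a
    0  1  2  3  4  5
  f 1  1  1  2  3  4
  h 2  2  2  2  2  3
  d 3  2  3  3  3  3
  b 4  3  3  4  4  4
  h 5  4  4  4  4  5
Edit distance = dp[5][5] = 5

5


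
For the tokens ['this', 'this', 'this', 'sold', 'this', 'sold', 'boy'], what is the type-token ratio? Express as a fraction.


Tokens: 7
Unique types: ('boy', 'sold', 'this') = 3
TTR = 3/7
Already in lowest terms.

3/7


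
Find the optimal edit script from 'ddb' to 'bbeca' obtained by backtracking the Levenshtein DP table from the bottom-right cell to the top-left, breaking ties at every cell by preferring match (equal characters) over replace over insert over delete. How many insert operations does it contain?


Edit distance = 5. Backtracking from cell (3, 5) with preference match > replace > insert > delete,
then listing the resulting alignment 'ddb' -> 'bbeca' left to right:
  Step 1: insert 'b' [insertion #1]
  Step 2: insert 'b' [insertion #2]
  Step 3: replace d->e
  Step 4: replace d->c
  Step 5: replace b->a
Total insertions: 2

2


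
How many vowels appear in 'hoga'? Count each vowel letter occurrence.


Scanning each character of 'hoga':
  Position 1: 'h' -> consonant (running count: 0)
  Position 2: 'o' -> vowel (running count: 1)
  Position 3: 'g' -> consonant (running count: 1)
  Position 4: 'a' -> vowel (running count: 2)
Total vowels: 2

2


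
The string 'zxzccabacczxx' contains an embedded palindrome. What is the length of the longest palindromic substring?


Scanning 'zxzccabacczxx' for palindromic substrings.
Substring at positions 1-11: 'xzccabacczx'.
Check: reverse('xzccabacczx') = 'xzccabacczx' -> palindrome confirmed.
Neighbouring characters ('z' / 'x') break symmetry, so it cannot extend further.
No longer palindromic substring exists; longest length = 11

11


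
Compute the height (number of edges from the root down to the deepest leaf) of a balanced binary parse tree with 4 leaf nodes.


In a balanced binary tree with n leaves the deepest leaf is ceil(log2(n)) edges below the root.
log2(4) = 2.0000
ceil(2.0000) = 2
height (edges) = 2

2


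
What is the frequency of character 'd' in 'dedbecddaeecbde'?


Scanning 'dedbecddaeecbde' for 'd':
  Position 0: 'd' -> MATCH (count: 1)
  Position 2: 'd' -> MATCH (count: 2)
  Position 6: 'd' -> MATCH (count: 3)
  Position 7: 'd' -> MATCH (count: 4)
  Position 13: 'd' -> MATCH (count: 5)
Total occurrences of 'd': 5

5


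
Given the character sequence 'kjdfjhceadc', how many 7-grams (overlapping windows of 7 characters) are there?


String 'kjdfjhceadc' has length L = 11.
Number of overlapping n-grams = L - n + 1
Substituting: 11 - 7 + 1 = 5

5


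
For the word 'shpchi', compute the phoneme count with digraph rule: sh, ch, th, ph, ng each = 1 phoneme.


Parsing 'shpchi' greedily, digraphs first:
  'sh' -> digraph (1 consonant phoneme) (phonemes so far: 1)
  'p' -> consonant phoneme (phonemes so far: 2)
  'ch' -> digraph (1 consonant phoneme) (phonemes so far: 3)
  'i' -> vowel phoneme (phonemes so far: 4)
Total phonemes: 4

4


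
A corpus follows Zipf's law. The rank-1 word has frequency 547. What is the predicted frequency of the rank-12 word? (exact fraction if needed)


Zipf's law: freq(rank) = f1 / rank
f1 = 547, rank = 12
freq = 547 / 12
GCD(547, 12) = 1
Simplified: 547/12

547/12


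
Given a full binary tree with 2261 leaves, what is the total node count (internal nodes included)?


Leaf nodes (terminals): 2261
Internal nodes = n - 1 = 2261 - 1 = 2260
Total = leaves + internal = 2261 + 2260 = 4521

4521


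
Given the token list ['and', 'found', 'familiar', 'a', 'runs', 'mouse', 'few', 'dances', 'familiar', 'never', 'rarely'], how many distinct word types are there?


Listing all tokens and tracking unique types:
  Token 1: 'and' -> NEW (unique so far: 1)
  Token 2: 'found' -> NEW (unique so far: 2)
  Token 3: 'familiar' -> NEW (unique so far: 3)
  Token 4: 'a' -> NEW (unique so far: 4)
  Token 5: 'runs' -> NEW (unique so far: 5)
  Token 6: 'mouse' -> NEW (unique so far: 6)
  Token 7: 'few' -> NEW (unique so far: 7)
  Token 8: 'dances' -> NEW (unique so far: 8)
  Token 9: 'familiar' -> duplicate (unique so far: 8)
  Token 10: 'never' -> NEW (unique so far: 9)
  Token 11: 'rarely' -> NEW (unique so far: 10)
Unique types: ('a', 'and', 'dances', 'familiar', 'few', 'found', 'mouse', 'never', 'rarely', 'runs')
Vocabulary size: 10

10


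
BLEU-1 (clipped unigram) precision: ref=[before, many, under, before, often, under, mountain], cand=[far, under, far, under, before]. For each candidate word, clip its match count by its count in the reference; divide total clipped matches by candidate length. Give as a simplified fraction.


Reference word counts: {'before': 2, 'many': 1, 'mountain': 1, 'often': 1, 'under': 2}
Checking each candidate word (with clipping):
  'far' -> not in reference -> no match (matches: 0)
  'under' -> in reference (ref count 2, used 1/2) -> match (matches: 1)
  'far' -> not in reference -> no match (matches: 1)
  'under' -> in reference (ref count 2, used 2/2) -> match (matches: 2)
  'before' -> in reference (ref count 2, used 1/2) -> match (matches: 3)
Clipped matches: 3, Candidate length: 5
Precision = 3/5

3/5


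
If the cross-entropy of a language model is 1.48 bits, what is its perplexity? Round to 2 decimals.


Perplexity formula: PP = 2^H
H = 1.48
PP = 2^1.48
Decompose: 2^1.48 = 2^1 * 2^0.48
2^1 = 2, 2^0.48 ~ 1.3947437
PP ~ 2 * 1.3947437 = 2.7894874
Rounded to 2 decimals: 2.79

2.79


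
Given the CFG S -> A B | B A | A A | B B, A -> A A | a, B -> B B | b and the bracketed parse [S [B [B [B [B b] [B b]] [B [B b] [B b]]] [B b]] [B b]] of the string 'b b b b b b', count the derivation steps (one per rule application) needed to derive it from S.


Every bracketed nonterminal node [X ...] in the tree is produced by exactly one rule application.
Reading the tree off as a leftmost derivation:
  Step 1: S  =>  B B   (applied S -> B B)
  Step 2: B B  =>  B B B   (applied B -> B B)
  Step 3: B B B  =>  B B B B   (applied B -> B B)
  Step 4: B B B B  =>  B B B B B   (applied B -> B B)
  Step 5: B B B B B  =>  b B B B B   (applied B -> b)
  Step 6: b B B B B  =>  b b B B B   (applied B -> b)
  Step 7: b b B B B  =>  b b B B B B   (applied B -> B B)
  Step 8: b b B B B B  =>  b b b B B B   (applied B -> b)
  Step 9: b b b B B B  =>  b b b b B B   (applied B -> b)
  Step 10: b b b b B B  =>  b b b b b B   (applied B -> b)
  Step 11: b b b b b B  =>  b b b b b b   (applied B -> b)
Final yield: b b b b b b
Total rewrite steps: 11

11


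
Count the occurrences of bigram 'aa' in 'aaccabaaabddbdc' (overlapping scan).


Scanning 'aaccabaaabddbdc' for bigram 'aa':
  Position 0: 'aa' -> MATCH
  Position 1: 'ac' -> no
  Position 2: 'cc' -> no
  Position 3: 'ca' -> no
  Position 4: 'ab' -> no
  Position 5: 'ba' -> no
  Position 6: 'aa' -> MATCH
  Position 7: 'aa' -> MATCH
  Position 8: 'ab' -> no
  Position 9: 'bd' -> no
  Position 10: 'dd' -> no
  Position 11: 'db' -> no
  Position 12: 'bd' -> no
  Position 13: 'dc' -> no
Total matches: 3

3


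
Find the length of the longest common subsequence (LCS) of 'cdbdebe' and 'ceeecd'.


DP table for LCS of 'cdbdebe' and 'ceeecd':
       c  e  e  e  c  d
    0  0  0  0  0  0  0
  c 0  1  1  1  1  1  1
  d 0  1  1  1  1  1  2
  b 0  1  1  1  1  1  2
  d 0  1  1  1  1  1  2
  e 0  1  2  2  2  2  2
  b 0  1  2  2  2  2  2
  e 0  1  2  3  3  3  3
LCS: 'cee'
LCS length = 3

3


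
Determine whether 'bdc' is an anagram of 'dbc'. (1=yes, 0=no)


Sort characters of 'bdc': 'bcd'
Sort characters of 'dbc': 'bcd'
Sorted forms match -> they ARE anagrams
Result: 1

1


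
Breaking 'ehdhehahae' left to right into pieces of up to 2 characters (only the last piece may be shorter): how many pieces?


'ehdhehahae' has 10 characters.
Chunking with max size 2:
  Chunk 1: 'eh' (positions 0-1)
  Chunk 2: 'dh' (positions 2-3)
  Chunk 3: 'eh' (positions 4-5)
  Chunk 4: 'ah' (positions 6-7)
  Chunk 5: 'ae' (positions 8-9)
Total chunks: ceil(10 / 2) = 5

5


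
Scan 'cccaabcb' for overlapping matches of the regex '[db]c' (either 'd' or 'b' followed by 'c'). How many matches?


Pattern: [db]c means either 'd' or 'b' followed by 'c'.
Scanning 'cccaabcb' position-by-position:
  Pos 0: window 'cc' -> no
  Pos 1: window 'cc' -> no
  Pos 2: window 'ca' -> no
  Pos 3: window 'aa' -> no
  Pos 4: window 'ab' -> no
  Pos 5: window 'bc' -> MATCH
  Pos 6: window 'cb' -> no
  Pos 7: window 'b' -> no
Total matches: 1

1


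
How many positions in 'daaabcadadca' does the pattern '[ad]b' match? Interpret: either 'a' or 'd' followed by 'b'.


Pattern: [ad]b means either 'a' or 'd' followed by 'b'.
Scanning 'daaabcadadca' position-by-position:
  Pos 0: window 'da' -> no
  Pos 1: window 'aa' -> no
  Pos 2: window 'aa' -> no
  Pos 3: window 'ab' -> MATCH
  Pos 4: window 'bc' -> no
  Pos 5: window 'ca' -> no
  Pos 6: window 'ad' -> no
  Pos 7: window 'da' -> no
  Pos 8: window 'ad' -> no
  Pos 9: window 'dc' -> no
  Pos 10: window 'ca' -> no
  Pos 11: window 'a' -> no
Total matches: 1

1


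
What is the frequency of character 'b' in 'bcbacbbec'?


Scanning 'bcbacbbec' for 'b':
  Position 0: 'b' -> MATCH (count: 1)
  Position 2: 'b' -> MATCH (count: 2)
  Position 5: 'b' -> MATCH (count: 3)
  Position 6: 'b' -> MATCH (count: 4)
Total occurrences of 'b': 4

4


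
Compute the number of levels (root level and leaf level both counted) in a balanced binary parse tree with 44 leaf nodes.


In a balanced binary tree with n leaves the deepest leaf is ceil(log2(n)) edges below the root,
so counting node levels inclusive of root and leaves gives ceil(log2(n)) + 1 levels.
log2(44) = 5.4594
ceil(5.4594) = 6
levels = 6 + 1 = 7

7


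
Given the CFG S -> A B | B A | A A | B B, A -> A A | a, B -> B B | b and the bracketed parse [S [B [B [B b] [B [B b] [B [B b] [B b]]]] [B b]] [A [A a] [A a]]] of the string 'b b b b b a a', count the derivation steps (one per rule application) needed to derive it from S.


Every bracketed nonterminal node [X ...] in the tree is produced by exactly one rule application.
Reading the tree off as a leftmost derivation:
  Step 1: S  =>  B A   (applied S -> B A)
  Step 2: B A  =>  B B A   (applied B -> B B)
  Step 3: B B A  =>  B B B A   (applied B -> B B)
  Step 4: B B B A  =>  b B B A   (applied B -> b)
  Step 5: b B B A  =>  b B B B A   (applied B -> B B)
  Step 6: b B B B A  =>  b b B B A   (applied B -> b)
  Step 7: b b B B A  =>  b b B B B A   (applied B -> B B)
  Step 8: b b B B B A  =>  b b b B B A   (applied B -> b)
  Step 9: b b b B B A  =>  b b b b B A   (applied B -> b)
  Step 10: b b b b B A  =>  b b b b b A   (applied B -> b)
  Step 11: b b b b b A  =>  b b b b b A A   (applied A -> A A)
  Step 12: b b b b b A A  =>  b b b b b a A   (applied A -> a)
  Step 13: b b b b b a A  =>  b b b b b a a   (applied A -> a)
Final yield: b b b b b a a
Total rewrite steps: 13

13


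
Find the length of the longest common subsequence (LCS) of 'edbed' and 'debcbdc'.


DP table for LCS of 'edbed' and 'debcbdc':
       d  e  b  c  b  d  c
    0  0  0  0  0  0  0  0
  e 0  0  1  1  1  1  1  1
  d 0  1  1  1  1  1  2  2
  b 0  1  1  2  2  2  2  2
  e 0  1  2  2  2  2  2  2
  d 0  1  2  2  2  2  3  3
LCS: 'ebd'
LCS length = 3

3


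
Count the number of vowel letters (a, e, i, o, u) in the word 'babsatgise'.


Scanning each character of 'babsatgise':
  Position 1: 'b' -> consonant (running count: 0)
  Position 2: 'a' -> vowel (running count: 1)
  Position 3: 'b' -> consonant (running count: 1)
  Position 4: 's' -> consonant (running count: 1)
  Position 5: 'a' -> vowel (running count: 2)
  Position 6: 't' -> consonant (running count: 2)
  Position 7: 'g' -> consonant (running count: 2)
  Position 8: 'i' -> vowel (running count: 3)
  Position 9: 's' -> consonant (running count: 3)
  Position 10: 'e' -> vowel (running count: 4)
Total vowels: 4

4


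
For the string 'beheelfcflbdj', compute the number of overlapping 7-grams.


String 'beheelfcflbdj' has length L = 13.
Number of overlapping n-grams = L - n + 1
Substituting: 13 - 7 + 1 = 7

7


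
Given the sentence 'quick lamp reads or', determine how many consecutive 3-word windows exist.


Word trigrams from [4] words:
  Trigram 1: (quick lamp reads)
  Trigram 2: (lamp reads or)
Total word trigrams: 4 - 2 = 2

2


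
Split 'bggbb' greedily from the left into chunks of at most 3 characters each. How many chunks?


'bggbb' has 5 characters.
Chunking with max size 3:
  Chunk 1: 'bgg' (positions 0-2)
  Chunk 2: 'bb' (positions 3-4)
Total chunks: ceil(5 / 3) = 2

2


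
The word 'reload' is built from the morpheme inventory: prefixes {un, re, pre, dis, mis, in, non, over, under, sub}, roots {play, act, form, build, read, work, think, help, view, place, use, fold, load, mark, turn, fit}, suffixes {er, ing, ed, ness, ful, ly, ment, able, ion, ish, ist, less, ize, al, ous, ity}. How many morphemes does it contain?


Segmenting 'reload' against the inventory:
  're' -> prefix (morpheme 1)
  'load' -> root (morpheme 2)
Total morphemes: 2

2


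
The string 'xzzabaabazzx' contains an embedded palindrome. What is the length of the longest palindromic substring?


Scanning 'xzzabaabazzx' for palindromic substrings.
Substring at positions 0-11: 'xzzabaabazzx'.
Check: reverse('xzzabaabazzx') = 'xzzabaabazzx' -> palindrome confirmed.
No longer palindromic substring exists; longest length = 12

12


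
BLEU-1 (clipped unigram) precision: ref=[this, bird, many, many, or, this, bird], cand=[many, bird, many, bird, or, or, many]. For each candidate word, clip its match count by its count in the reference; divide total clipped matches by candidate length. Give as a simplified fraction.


Reference word counts: {'bird': 2, 'many': 2, 'or': 1, 'this': 2}
Checking each candidate word (with clipping):
  'many' -> in reference (ref count 2, used 1/2) -> match (matches: 1)
  'bird' -> in reference (ref count 2, used 1/2) -> match (matches: 2)
  'many' -> in reference (ref count 2, used 2/2) -> match (matches: 3)
  'bird' -> in reference (ref count 2, used 2/2) -> match (matches: 4)
  'or' -> in reference (ref count 1, used 1/1) -> match (matches: 5)
  'or' -> ref count 1 already used up (1/1) -> clipped, no match (matches: 5)
  'many' -> ref count 2 already used up (2/2) -> clipped, no match (matches: 5)
Clipped matches: 5, Candidate length: 7
Precision = 5/7

5/7


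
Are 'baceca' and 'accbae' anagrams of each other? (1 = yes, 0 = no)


Sort characters of 'baceca': 'aabcce'
Sort characters of 'accbae': 'aabcce'
Sorted forms match -> they ARE anagrams
Result: 1

1


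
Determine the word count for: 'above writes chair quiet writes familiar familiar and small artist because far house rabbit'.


Counting words by splitting on spaces:
  Word 1: 'above'
  Word 2: 'writes'
  Word 3: 'chair'
  Word 4: 'quiet'
  Word 5: 'writes'
  Word 6: 'familiar'
  Word 7: 'familiar'
  Word 8: 'and'
  Word 9: 'small'
  Word 10: 'artist'
  Word 11: 'because'
  Word 12: 'far'
  Word 13: 'house'
  Word 14: 'rabbit'
Total words: 14

14


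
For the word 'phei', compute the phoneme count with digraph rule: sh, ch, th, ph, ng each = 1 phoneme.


Parsing 'phei' greedily, digraphs first:
  'ph' -> digraph (1 consonant phoneme) (phonemes so far: 1)
  'e' -> vowel phoneme (phonemes so far: 2)
  'i' -> vowel phoneme (phonemes so far: 3)
Total phonemes: 3

3


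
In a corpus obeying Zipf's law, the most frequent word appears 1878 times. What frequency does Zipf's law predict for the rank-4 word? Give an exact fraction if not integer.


Zipf's law: freq(rank) = f1 / rank
f1 = 1878, rank = 4
freq = 1878 / 4
GCD(1878, 4) = 2
Simplified: 939/2

939/2


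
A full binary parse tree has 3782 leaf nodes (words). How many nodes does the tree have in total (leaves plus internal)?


Leaf nodes (terminals): 3782
Internal nodes = n - 1 = 3782 - 1 = 3781
Total = leaves + internal = 3782 + 3781 = 7563

7563


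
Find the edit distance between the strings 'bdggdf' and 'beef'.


Building DP table for s1='bdggdf' (len 6) and s2='beef' (len 4):
       b  e  e  f
    0  1  2  3  4
  b 1  0  1  2  3
  d 2  1  1  2  3
  g 3  2  2  2  3
  g 4  3  3  3  3
  d 5  4  4  4  4
  f 6  5  5  5  4
Edit distance = dp[6][4] = 4

4


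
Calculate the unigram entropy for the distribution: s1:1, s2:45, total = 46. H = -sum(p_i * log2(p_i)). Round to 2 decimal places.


Computing entropy H = -sum(p_i * log2(p_i)):
  s1: p = 1/46 = 0.0217, -p*log2(p) = 0.1201
  s2: p = 45/46 = 0.9783, -p*log2(p) = 0.0310
H = sum of terms = 0.1511
Rounded to 2 decimals: 0.15

0.15


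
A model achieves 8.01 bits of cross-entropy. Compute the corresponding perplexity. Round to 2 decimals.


Perplexity formula: PP = 2^H
H = 8.01
PP = 2^8.01
Decompose: 2^8.01 = 2^8 * 2^0.01
2^8 = 256, 2^0.01 ~ 1.0069556
PP ~ 256 * 1.0069556 = 257.7806336
Rounded to 2 decimals: 257.78

257.78


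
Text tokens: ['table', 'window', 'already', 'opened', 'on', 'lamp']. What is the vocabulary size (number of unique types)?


Listing all tokens and tracking unique types:
  Token 1: 'table' -> NEW (unique so far: 1)
  Token 2: 'window' -> NEW (unique so far: 2)
  Token 3: 'already' -> NEW (unique so far: 3)
  Token 4: 'opened' -> NEW (unique so far: 4)
  Token 5: 'on' -> NEW (unique so far: 5)
  Token 6: 'lamp' -> NEW (unique so far: 6)
Unique types: ('already', 'lamp', 'on', 'opened', 'table', 'window')
Vocabulary size: 6

6


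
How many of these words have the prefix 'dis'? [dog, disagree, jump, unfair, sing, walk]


Checking each word for prefix 'dis':
  'dog' -> no (count: 0)
  'disagree' -> YES, starts with 'dis' (count: 1)
  'jump' -> no (count: 1)
  'unfair' -> no (count: 1)
  'sing' -> no (count: 1)
  'walk' -> no (count: 1)
Total with prefix 'dis': 1

1


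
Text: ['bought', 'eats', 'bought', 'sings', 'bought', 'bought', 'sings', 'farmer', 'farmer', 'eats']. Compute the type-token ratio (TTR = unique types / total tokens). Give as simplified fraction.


Tokens: 10
Unique types: ('bought', 'eats', 'farmer', 'sings') = 4
TTR = 4/10
Simplify: divide both by 2 -> 2/5
TTR = 2/5

2/5


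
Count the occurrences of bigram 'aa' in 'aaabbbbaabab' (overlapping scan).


Scanning 'aaabbbbaabab' for bigram 'aa':
  Position 0: 'aa' -> MATCH
  Position 1: 'aa' -> MATCH
  Position 2: 'ab' -> no
  Position 3: 'bb' -> no
  Position 4: 'bb' -> no
  Position 5: 'bb' -> no
  Position 6: 'ba' -> no
  Position 7: 'aa' -> MATCH
  Position 8: 'ab' -> no
  Position 9: 'ba' -> no
  Position 10: 'ab' -> no
Total matches: 3

3


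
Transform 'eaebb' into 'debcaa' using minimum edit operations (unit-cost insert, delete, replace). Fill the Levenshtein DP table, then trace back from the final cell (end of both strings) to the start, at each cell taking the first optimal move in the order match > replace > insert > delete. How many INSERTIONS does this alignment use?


Edit distance = 5. Backtracking from cell (5, 6) with preference match > replace > insert > delete,
then listing the resulting alignment 'eaebb' -> 'debcaa' left to right:
  Step 1: insert 'd' [insertion #1]
  Step 2: keep 'e'
  Step 3: replace a->b
  Step 4: replace e->c
  Step 5: replace b->a
  Step 6: replace b->a
Total insertions: 1

1


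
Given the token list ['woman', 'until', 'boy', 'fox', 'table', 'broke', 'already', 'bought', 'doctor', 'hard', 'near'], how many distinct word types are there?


Listing all tokens and tracking unique types:
  Token 1: 'woman' -> NEW (unique so far: 1)
  Token 2: 'until' -> NEW (unique so far: 2)
  Token 3: 'boy' -> NEW (unique so far: 3)
  Token 4: 'fox' -> NEW (unique so far: 4)
  Token 5: 'table' -> NEW (unique so far: 5)
  Token 6: 'broke' -> NEW (unique so far: 6)
  Token 7: 'already' -> NEW (unique so far: 7)
  Token 8: 'bought' -> NEW (unique so far: 8)
  Token 9: 'doctor' -> NEW (unique so far: 9)
  Token 10: 'hard' -> NEW (unique so far: 10)
  Token 11: 'near' -> NEW (unique so far: 11)
Unique types: ('already', 'bought', 'boy', 'broke', 'doctor', 'fox', 'hard', 'near', 'table', 'until', 'woman')
Vocabulary size: 11

11


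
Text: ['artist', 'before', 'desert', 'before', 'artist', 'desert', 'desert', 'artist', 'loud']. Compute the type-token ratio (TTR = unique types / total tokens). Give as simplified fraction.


Tokens: 9
Unique types: ('artist', 'before', 'desert', 'loud') = 4
TTR = 4/9
Already in lowest terms.

4/9


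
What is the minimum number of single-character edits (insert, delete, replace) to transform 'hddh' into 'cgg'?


Building DP table for s1='hddh' (len 4) and s2='cgg' (len 3):
       c  g  g
    0  1  2  3
  h 1  1  2  3
  d 2  2  2  3
  d 3  3  3  3
  h 4  4  4  4
Edit distance = dp[4][3] = 4

4


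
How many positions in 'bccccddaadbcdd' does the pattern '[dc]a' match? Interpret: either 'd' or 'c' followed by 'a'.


Pattern: [dc]a means either 'd' or 'c' followed by 'a'.
Scanning 'bccccddaadbcdd' position-by-position:
  Pos 0: window 'bc' -> no
  Pos 1: window 'cc' -> no
  Pos 2: window 'cc' -> no
  Pos 3: window 'cc' -> no
  Pos 4: window 'cd' -> no
  Pos 5: window 'dd' -> no
  Pos 6: window 'da' -> MATCH
  Pos 7: window 'aa' -> no
  Pos 8: window 'ad' -> no
  Pos 9: window 'db' -> no
  Pos 10: window 'bc' -> no
  Pos 11: window 'cd' -> no
  Pos 12: window 'dd' -> no
  Pos 13: window 'd' -> no
Total matches: 1

1


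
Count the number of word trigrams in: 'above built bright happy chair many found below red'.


Word trigrams from [9] words:
  Trigram 1: (above built bright)
  Trigram 2: (built bright happy)
  Trigram 3: (bright happy chair)
  Trigram 4: (happy chair many)
  Trigram 5: (chair many found)
  Trigram 6: (many found below)
  Trigram 7: (found below red)
Total word trigrams: 9 - 2 = 7

7


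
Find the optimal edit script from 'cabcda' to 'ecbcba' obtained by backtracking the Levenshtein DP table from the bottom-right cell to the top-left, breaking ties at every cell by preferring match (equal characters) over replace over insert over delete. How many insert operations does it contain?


Edit distance = 3. Backtracking from cell (6, 6) with preference match > replace > insert > delete,
then listing the resulting alignment 'cabcda' -> 'ecbcba' left to right:
  Step 1: replace c->e
  Step 2: replace a->c
  Step 3: keep 'b'
  Step 4: keep 'c'
  Step 5: replace d->b
  Step 6: keep 'a'
Total insertions: 0

0


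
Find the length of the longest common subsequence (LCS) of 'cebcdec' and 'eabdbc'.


DP table for LCS of 'cebcdec' and 'eabdbc':
       e  a  b  d  b  c
    0  0  0  0  0  0  0
  c 0  0  0  0  0  0  1
  e 0  1  1  1  1  1  1
  b 0  1  1  2  2  2  2
  c 0  1  1  2  2  2  3
  d 0  1  1  2  3  3  3
  e 0  1  1  2  3  3  3
  c 0  1  1  2  3  3  4
LCS: 'ebdc'
LCS length = 4

4


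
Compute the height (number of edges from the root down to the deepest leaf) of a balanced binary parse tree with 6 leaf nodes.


In a balanced binary tree with n leaves the deepest leaf is ceil(log2(n)) edges below the root.
log2(6) = 2.5850
ceil(2.5850) = 3
height (edges) = 3

3
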